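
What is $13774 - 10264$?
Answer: $3510$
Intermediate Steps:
$13774 - 10264 = 3510$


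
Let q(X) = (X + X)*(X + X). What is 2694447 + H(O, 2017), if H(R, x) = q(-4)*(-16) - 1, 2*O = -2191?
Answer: 2693422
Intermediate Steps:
q(X) = 4*X² (q(X) = (2*X)*(2*X) = 4*X²)
O = -2191/2 (O = (½)*(-2191) = -2191/2 ≈ -1095.5)
H(R, x) = -1025 (H(R, x) = (4*(-4)²)*(-16) - 1 = (4*16)*(-16) - 1 = 64*(-16) - 1 = -1024 - 1 = -1025)
2694447 + H(O, 2017) = 2694447 - 1025 = 2693422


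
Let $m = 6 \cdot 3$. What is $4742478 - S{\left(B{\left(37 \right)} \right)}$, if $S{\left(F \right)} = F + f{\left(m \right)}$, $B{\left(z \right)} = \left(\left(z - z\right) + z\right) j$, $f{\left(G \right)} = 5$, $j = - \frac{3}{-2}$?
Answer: $\frac{9484835}{2} \approx 4.7424 \cdot 10^{6}$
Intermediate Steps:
$j = \frac{3}{2}$ ($j = \left(-3\right) \left(- \frac{1}{2}\right) = \frac{3}{2} \approx 1.5$)
$m = 18$
$B{\left(z \right)} = \frac{3 z}{2}$ ($B{\left(z \right)} = \left(\left(z - z\right) + z\right) \frac{3}{2} = \left(0 + z\right) \frac{3}{2} = z \frac{3}{2} = \frac{3 z}{2}$)
$S{\left(F \right)} = 5 + F$ ($S{\left(F \right)} = F + 5 = 5 + F$)
$4742478 - S{\left(B{\left(37 \right)} \right)} = 4742478 - \left(5 + \frac{3}{2} \cdot 37\right) = 4742478 - \left(5 + \frac{111}{2}\right) = 4742478 - \frac{121}{2} = \frac{9484835}{2}$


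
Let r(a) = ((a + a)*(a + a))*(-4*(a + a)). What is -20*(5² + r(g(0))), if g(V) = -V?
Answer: -500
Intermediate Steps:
r(a) = -32*a³ (r(a) = ((2*a)*(2*a))*(-8*a) = (4*a²)*(-8*a) = -32*a³)
-20*(5² + r(g(0))) = -20*(5² - 32*(-1*0)³) = -20*(25 - 32*0³) = -20*(25 - 32*0) = -20*(25 + 0) = -20*25 = -500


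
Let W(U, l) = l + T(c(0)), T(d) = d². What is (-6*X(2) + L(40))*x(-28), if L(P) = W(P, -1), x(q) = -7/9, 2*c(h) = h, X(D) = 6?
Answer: 259/9 ≈ 28.778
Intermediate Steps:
c(h) = h/2
x(q) = -7/9 (x(q) = -7*⅑ = -7/9)
W(U, l) = l (W(U, l) = l + ((½)*0)² = l + 0² = l + 0 = l)
L(P) = -1
(-6*X(2) + L(40))*x(-28) = (-6*6 - 1)*(-7/9) = (-36 - 1)*(-7/9) = -37*(-7/9) = 259/9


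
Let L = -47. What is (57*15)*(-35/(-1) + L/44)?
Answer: 1276515/44 ≈ 29012.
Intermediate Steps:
(57*15)*(-35/(-1) + L/44) = (57*15)*(-35/(-1) - 47/44) = 855*(-35*(-1) - 47*1/44) = 855*(35 - 47/44) = 855*(1493/44) = 1276515/44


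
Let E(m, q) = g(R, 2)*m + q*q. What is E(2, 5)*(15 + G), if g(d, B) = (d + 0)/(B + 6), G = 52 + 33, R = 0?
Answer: 2500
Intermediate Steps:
G = 85
g(d, B) = d/(6 + B)
E(m, q) = q² (E(m, q) = (0/(6 + 2))*m + q*q = (0/8)*m + q² = (0*(⅛))*m + q² = 0*m + q² = 0 + q² = q²)
E(2, 5)*(15 + G) = 5²*(15 + 85) = 25*100 = 2500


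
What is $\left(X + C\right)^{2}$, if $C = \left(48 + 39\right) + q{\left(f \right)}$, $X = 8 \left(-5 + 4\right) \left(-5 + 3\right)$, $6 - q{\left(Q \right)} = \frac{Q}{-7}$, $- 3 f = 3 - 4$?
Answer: $\frac{5244100}{441} \approx 11891.0$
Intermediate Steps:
$f = \frac{1}{3}$ ($f = - \frac{3 - 4}{3} = \left(- \frac{1}{3}\right) \left(-1\right) = \frac{1}{3} \approx 0.33333$)
$q{\left(Q \right)} = 6 + \frac{Q}{7}$ ($q{\left(Q \right)} = 6 - \frac{Q}{-7} = 6 - Q \left(- \frac{1}{7}\right) = 6 - - \frac{Q}{7} = 6 + \frac{Q}{7}$)
$X = 16$ ($X = 8 \left(\left(-1\right) \left(-2\right)\right) = 8 \cdot 2 = 16$)
$C = \frac{1954}{21}$ ($C = \left(48 + 39\right) + \left(6 + \frac{1}{7} \cdot \frac{1}{3}\right) = 87 + \left(6 + \frac{1}{21}\right) = 87 + \frac{127}{21} = \frac{1954}{21} \approx 93.048$)
$\left(X + C\right)^{2} = \left(16 + \frac{1954}{21}\right)^{2} = \left(\frac{2290}{21}\right)^{2} = \frac{5244100}{441}$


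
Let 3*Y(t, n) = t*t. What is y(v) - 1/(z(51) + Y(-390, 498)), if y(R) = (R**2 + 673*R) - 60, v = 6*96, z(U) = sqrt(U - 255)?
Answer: 154093176254963/214207517 + I*sqrt(51)/1285245102 ≈ 7.1936e+5 + 5.5565e-9*I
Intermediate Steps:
Y(t, n) = t**2/3 (Y(t, n) = (t*t)/3 = t**2/3)
z(U) = sqrt(-255 + U)
v = 576
y(R) = -60 + R**2 + 673*R
y(v) - 1/(z(51) + Y(-390, 498)) = (-60 + 576**2 + 673*576) - 1/(sqrt(-255 + 51) + (1/3)*(-390)**2) = (-60 + 331776 + 387648) - 1/(sqrt(-204) + (1/3)*152100) = 719364 - 1/(2*I*sqrt(51) + 50700) = 719364 - 1/(50700 + 2*I*sqrt(51))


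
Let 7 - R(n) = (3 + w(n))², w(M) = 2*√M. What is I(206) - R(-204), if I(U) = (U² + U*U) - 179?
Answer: 83879 + 24*I*√51 ≈ 83879.0 + 171.39*I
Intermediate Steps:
I(U) = -179 + 2*U² (I(U) = (U² + U²) - 179 = 2*U² - 179 = -179 + 2*U²)
R(n) = 7 - (3 + 2*√n)²
I(206) - R(-204) = (-179 + 2*206²) - (7 - (3 + 2*√(-204))²) = (-179 + 2*42436) - (7 - (3 + 2*(2*I*√51))²) = (-179 + 84872) - (7 - (3 + 4*I*√51)²) = 84693 + (-7 + (3 + 4*I*√51)²) = 84686 + (3 + 4*I*√51)²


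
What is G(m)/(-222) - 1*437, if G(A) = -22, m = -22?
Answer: -48496/111 ≈ -436.90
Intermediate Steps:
G(m)/(-222) - 1*437 = -22/(-222) - 1*437 = -22*(-1/222) - 437 = 11/111 - 437 = -48496/111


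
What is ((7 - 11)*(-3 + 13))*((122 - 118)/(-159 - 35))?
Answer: 80/97 ≈ 0.82474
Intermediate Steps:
((7 - 11)*(-3 + 13))*((122 - 118)/(-159 - 35)) = (-4*10)*(4/(-194)) = -160*(-1)/194 = -40*(-2/97) = 80/97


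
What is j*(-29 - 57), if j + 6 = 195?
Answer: -16254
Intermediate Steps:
j = 189 (j = -6 + 195 = 189)
j*(-29 - 57) = 189*(-29 - 57) = 189*(-86) = -16254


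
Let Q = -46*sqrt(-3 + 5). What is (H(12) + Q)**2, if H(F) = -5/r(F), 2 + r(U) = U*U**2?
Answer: 12607449657/2979076 + 230*sqrt(2)/863 ≈ 4232.4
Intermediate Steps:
r(U) = -2 + U**3 (r(U) = -2 + U*U**2 = -2 + U**3)
Q = -46*sqrt(2) ≈ -65.054
H(F) = -5/(-2 + F**3)
(H(12) + Q)**2 = (-5/(-2 + 12**3) - 46*sqrt(2))**2 = (-5/(-2 + 1728) - 46*sqrt(2))**2 = (-5/1726 - 46*sqrt(2))**2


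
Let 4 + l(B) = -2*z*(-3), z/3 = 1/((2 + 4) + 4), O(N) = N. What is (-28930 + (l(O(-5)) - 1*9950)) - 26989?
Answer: -329356/5 ≈ -65871.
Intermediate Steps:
z = 3/10 (z = 3/((2 + 4) + 4) = 3/(6 + 4) = 3/10 ≈ 0.30000)
l(B) = -11/5 (l(B) = -4 - 2*3/10*(-3) = -4 - ⅗*(-3) = -4 + 9/5 = -11/5)
(-28930 + (l(O(-5)) - 1*9950)) - 26989 = (-28930 + (-11/5 - 1*9950)) - 26989 = (-28930 + (-11/5 - 9950)) - 26989 = (-28930 - 49761/5) - 26989 = -194411/5 - 26989 = -329356/5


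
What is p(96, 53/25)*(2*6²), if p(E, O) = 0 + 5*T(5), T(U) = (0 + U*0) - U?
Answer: -1800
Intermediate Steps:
T(U) = -U (T(U) = (0 + 0) - U = 0 - U = -U)
p(E, O) = -25 (p(E, O) = 0 + 5*(-1*5) = 0 + 5*(-5) = 0 - 25 = -25)
p(96, 53/25)*(2*6²) = -50*6² = -50*36 = -25*72 = -1800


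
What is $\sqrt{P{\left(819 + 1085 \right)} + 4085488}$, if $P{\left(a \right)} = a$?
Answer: $4 \sqrt{255462} \approx 2021.7$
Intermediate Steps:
$\sqrt{P{\left(819 + 1085 \right)} + 4085488} = \sqrt{\left(819 + 1085\right) + 4085488} = \sqrt{1904 + 4085488} = \sqrt{4087392} = 4 \sqrt{255462}$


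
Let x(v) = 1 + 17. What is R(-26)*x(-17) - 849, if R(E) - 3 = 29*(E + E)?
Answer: -27939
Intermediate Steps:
x(v) = 18
R(E) = 3 + 58*E (R(E) = 3 + 29*(E + E) = 3 + 29*(2*E) = 3 + 58*E)
R(-26)*x(-17) - 849 = (3 + 58*(-26))*18 - 849 = (3 - 1508)*18 - 849 = -1505*18 - 849 = -27090 - 849 = -27939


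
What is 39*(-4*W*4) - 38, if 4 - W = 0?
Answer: -2534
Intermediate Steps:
W = 4 (W = 4 - 1*0 = 4 + 0 = 4)
39*(-4*W*4) - 38 = 39*(-4*4*4) - 38 = 39*(-16*4) - 38 = 39*(-64) - 38 = -2496 - 38 = -2534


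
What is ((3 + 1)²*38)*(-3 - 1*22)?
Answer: -15200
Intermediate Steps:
((3 + 1)²*38)*(-3 - 1*22) = (4²*38)*(-3 - 22) = (16*38)*(-25) = 608*(-25) = -15200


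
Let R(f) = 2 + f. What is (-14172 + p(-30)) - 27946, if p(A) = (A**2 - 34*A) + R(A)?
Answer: -40226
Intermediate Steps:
p(A) = 2 + A**2 - 33*A (p(A) = (A**2 - 34*A) + (2 + A) = 2 + A**2 - 33*A)
(-14172 + p(-30)) - 27946 = (-14172 + (2 + (-30)**2 - 33*(-30))) - 27946 = (-14172 + (2 + 900 + 990)) - 27946 = (-14172 + 1892) - 27946 = -12280 - 27946 = -40226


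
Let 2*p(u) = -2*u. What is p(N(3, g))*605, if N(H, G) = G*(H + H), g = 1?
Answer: -3630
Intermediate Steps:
N(H, G) = 2*G*H (N(H, G) = G*(2*H) = 2*G*H)
p(u) = -u (p(u) = (-2*u)/2 = -u)
p(N(3, g))*605 = -2*3*605 = -1*6*605 = -6*605 = -3630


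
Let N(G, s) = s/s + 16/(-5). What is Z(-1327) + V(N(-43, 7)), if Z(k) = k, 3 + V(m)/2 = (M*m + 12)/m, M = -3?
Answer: -14849/11 ≈ -1349.9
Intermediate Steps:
N(G, s) = -11/5 (N(G, s) = 1 + 16*(-⅕) = 1 - 16/5 = -11/5)
V(m) = -6 + 2*(12 - 3*m)/m (V(m) = -6 + 2*((-3*m + 12)/m) = -6 + 2*((12 - 3*m)/m) = -6 + 2*(12 - 3*m)/m)
Z(-1327) + V(N(-43, 7)) = -1327 + (-12 + 24/(-11/5)) = -1327 + (-12 + 24*(-5/11)) = -1327 + (-12 - 120/11) = -1327 - 252/11 = -14849/11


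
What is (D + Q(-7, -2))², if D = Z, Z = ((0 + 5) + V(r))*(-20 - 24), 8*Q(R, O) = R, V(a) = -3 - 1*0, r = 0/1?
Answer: 505521/64 ≈ 7898.8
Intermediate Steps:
r = 0 (r = 0*1 = 0)
V(a) = -3 (V(a) = -3 + 0 = -3)
Q(R, O) = R/8
Z = -88 (Z = ((0 + 5) - 3)*(-20 - 24) = (5 - 3)*(-44) = 2*(-44) = -88)
D = -88
(D + Q(-7, -2))² = (-88 + (⅛)*(-7))² = (-88 - 7/8)² = (-711/8)² = 505521/64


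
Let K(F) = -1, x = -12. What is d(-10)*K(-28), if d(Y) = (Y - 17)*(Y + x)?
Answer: -594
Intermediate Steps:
d(Y) = (-17 + Y)*(-12 + Y) (d(Y) = (Y - 17)*(Y - 12) = (-17 + Y)*(-12 + Y))
d(-10)*K(-28) = (204 + (-10)**2 - 29*(-10))*(-1) = (204 + 100 + 290)*(-1) = 594*(-1) = -594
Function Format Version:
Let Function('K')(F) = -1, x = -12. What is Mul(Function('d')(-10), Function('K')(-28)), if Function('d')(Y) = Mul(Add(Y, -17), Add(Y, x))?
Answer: -594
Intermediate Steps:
Function('d')(Y) = Mul(Add(-17, Y), Add(-12, Y)) (Function('d')(Y) = Mul(Add(Y, -17), Add(Y, -12)) = Mul(Add(-17, Y), Add(-12, Y)))
Mul(Function('d')(-10), Function('K')(-28)) = Mul(Add(204, Pow(-10, 2), Mul(-29, -10)), -1) = Mul(Add(204, 100, 290), -1) = Mul(594, -1) = -594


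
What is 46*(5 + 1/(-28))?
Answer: 3197/14 ≈ 228.36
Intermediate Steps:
46*(5 + 1/(-28)) = 46*(5 - 1/28) = 46*(139/28) = 3197/14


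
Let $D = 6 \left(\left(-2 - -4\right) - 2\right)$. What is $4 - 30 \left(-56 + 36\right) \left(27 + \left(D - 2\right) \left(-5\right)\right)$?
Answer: $22204$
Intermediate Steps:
$D = 0$ ($D = 6 \left(\left(-2 + 4\right) - 2\right) = 6 \left(2 - 2\right) = 6 \cdot 0 = 0$)
$4 - 30 \left(-56 + 36\right) \left(27 + \left(D - 2\right) \left(-5\right)\right) = 4 - 30 \left(-56 + 36\right) \left(27 + \left(0 - 2\right) \left(-5\right)\right) = 4 - 30 \left(- 20 \left(27 - -10\right)\right) = 4 - 30 \left(- 20 \left(27 + 10\right)\right) = 4 - 30 \left(\left(-20\right) 37\right) = 4 - -22200 = 4 + 22200 = 22204$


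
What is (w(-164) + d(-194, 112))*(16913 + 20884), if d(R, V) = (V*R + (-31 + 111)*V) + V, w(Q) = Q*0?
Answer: -478358832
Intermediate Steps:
w(Q) = 0
d(R, V) = 81*V + R*V (d(R, V) = (R*V + 80*V) + V = (80*V + R*V) + V = 81*V + R*V)
(w(-164) + d(-194, 112))*(16913 + 20884) = (0 + 112*(81 - 194))*(16913 + 20884) = (0 + 112*(-113))*37797 = (0 - 12656)*37797 = -12656*37797 = -478358832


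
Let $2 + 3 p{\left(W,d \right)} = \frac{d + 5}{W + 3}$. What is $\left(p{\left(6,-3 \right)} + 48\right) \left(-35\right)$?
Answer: $- \frac{44800}{27} \approx -1659.3$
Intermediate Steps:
$p{\left(W,d \right)} = - \frac{2}{3} + \frac{5 + d}{3 \left(3 + W\right)}$ ($p{\left(W,d \right)} = - \frac{2}{3} + \frac{\left(d + 5\right) \frac{1}{W + 3}}{3} = - \frac{2}{3} + \frac{\left(5 + d\right) \frac{1}{3 + W}}{3} = - \frac{2}{3} + \frac{\frac{1}{3 + W} \left(5 + d\right)}{3} = - \frac{2}{3} + \frac{5 + d}{3 \left(3 + W\right)}$)
$\left(p{\left(6,-3 \right)} + 48\right) \left(-35\right) = \left(\frac{-1 - 3 - 12}{3 \left(3 + 6\right)} + 48\right) \left(-35\right) = \left(\frac{-1 - 3 - 12}{3 \cdot 9} + 48\right) \left(-35\right) = \left(\frac{1}{3} \cdot \frac{1}{9} \left(-16\right) + 48\right) \left(-35\right) = \left(- \frac{16}{27} + 48\right) \left(-35\right) = \frac{1280}{27} \left(-35\right) = - \frac{44800}{27}$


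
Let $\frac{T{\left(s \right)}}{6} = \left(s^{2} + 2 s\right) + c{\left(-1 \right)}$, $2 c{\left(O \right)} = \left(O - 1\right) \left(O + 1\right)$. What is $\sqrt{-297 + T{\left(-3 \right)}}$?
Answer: $3 i \sqrt{31} \approx 16.703 i$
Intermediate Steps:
$c{\left(O \right)} = \frac{\left(1 + O\right) \left(-1 + O\right)}{2}$ ($c{\left(O \right)} = \frac{\left(O - 1\right) \left(O + 1\right)}{2} = \frac{\left(-1 + O\right) \left(1 + O\right)}{2} = \frac{\left(1 + O\right) \left(-1 + O\right)}{2}$)
$T{\left(s \right)} = 6 s^{2} + 12 s$ ($T{\left(s \right)} = 6 \left(\left(s^{2} + 2 s\right) - \left(\frac{1}{2} - \frac{\left(-1\right)^{2}}{2}\right)\right) = 6 \left(\left(s^{2} + 2 s\right) + \left(- \frac{1}{2} + \frac{1}{2} \cdot 1\right)\right) = 6 \left(\left(s^{2} + 2 s\right) + \left(- \frac{1}{2} + \frac{1}{2}\right)\right) = 6 \left(\left(s^{2} + 2 s\right) + 0\right) = 6 \left(s^{2} + 2 s\right) = 6 s^{2} + 12 s$)
$\sqrt{-297 + T{\left(-3 \right)}} = \sqrt{-297 + 6 \left(-3\right) \left(2 - 3\right)} = \sqrt{-297 + 6 \left(-3\right) \left(-1\right)} = \sqrt{-297 + 18} = \sqrt{-279} = 3 i \sqrt{31}$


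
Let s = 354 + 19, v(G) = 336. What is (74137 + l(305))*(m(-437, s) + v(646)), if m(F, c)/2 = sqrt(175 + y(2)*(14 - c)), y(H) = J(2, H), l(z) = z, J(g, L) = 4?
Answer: 25012512 + 148884*I*sqrt(1261) ≈ 2.5013e+7 + 5.287e+6*I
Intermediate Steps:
y(H) = 4
s = 373
m(F, c) = 2*sqrt(231 - 4*c) (m(F, c) = 2*sqrt(175 + 4*(14 - c)) = 2*sqrt(175 + (56 - 4*c)) = 2*sqrt(231 - 4*c))
(74137 + l(305))*(m(-437, s) + v(646)) = (74137 + 305)*(2*sqrt(231 - 4*373) + 336) = 74442*(2*sqrt(231 - 1492) + 336) = 74442*(2*sqrt(-1261) + 336) = 74442*(2*(I*sqrt(1261)) + 336) = 74442*(2*I*sqrt(1261) + 336) = 74442*(336 + 2*I*sqrt(1261)) = 25012512 + 148884*I*sqrt(1261)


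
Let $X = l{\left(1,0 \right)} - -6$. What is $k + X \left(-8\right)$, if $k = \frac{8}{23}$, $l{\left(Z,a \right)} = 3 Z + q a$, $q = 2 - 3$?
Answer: $- \frac{1648}{23} \approx -71.652$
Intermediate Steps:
$q = -1$
$l{\left(Z,a \right)} = - a + 3 Z$ ($l{\left(Z,a \right)} = 3 Z - a = - a + 3 Z$)
$X = 9$ ($X = \left(\left(-1\right) 0 + 3 \cdot 1\right) - -6 = \left(0 + 3\right) + 6 = 3 + 6 = 9$)
$k = \frac{8}{23}$ ($k = 8 \cdot \frac{1}{23} = \frac{8}{23} \approx 0.34783$)
$k + X \left(-8\right) = \frac{8}{23} + 9 \left(-8\right) = \frac{8}{23} - 72 = - \frac{1648}{23}$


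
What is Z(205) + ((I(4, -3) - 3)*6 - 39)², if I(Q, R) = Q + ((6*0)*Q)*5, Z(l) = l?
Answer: 1294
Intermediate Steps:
I(Q, R) = Q (I(Q, R) = Q + (0*Q)*5 = Q + 0*5 = Q + 0 = Q)
Z(205) + ((I(4, -3) - 3)*6 - 39)² = 205 + ((4 - 3)*6 - 39)² = 205 + (1*6 - 39)² = 205 + (6 - 39)² = 205 + (-33)² = 205 + 1089 = 1294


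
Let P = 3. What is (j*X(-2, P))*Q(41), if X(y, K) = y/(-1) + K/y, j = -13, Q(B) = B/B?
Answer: -13/2 ≈ -6.5000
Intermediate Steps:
Q(B) = 1
X(y, K) = -y + K/y (X(y, K) = y*(-1) + K/y = -y + K/y)
(j*X(-2, P))*Q(41) = -13*(-1*(-2) + 3/(-2))*1 = -13*(2 + 3*(-½))*1 = -13*(2 - 3/2)*1 = -13*½*1 = -13/2*1 = -13/2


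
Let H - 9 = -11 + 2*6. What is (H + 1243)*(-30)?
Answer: -37590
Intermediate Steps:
H = 10 (H = 9 + (-11 + 2*6) = 9 + (-11 + 12) = 9 + 1 = 10)
(H + 1243)*(-30) = (10 + 1243)*(-30) = 1253*(-30) = -37590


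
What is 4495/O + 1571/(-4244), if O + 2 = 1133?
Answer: 596551/165516 ≈ 3.6042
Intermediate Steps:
O = 1131 (O = -2 + 1133 = 1131)
4495/O + 1571/(-4244) = 4495/1131 + 1571/(-4244) = 4495*(1/1131) + 1571*(-1/4244) = 155/39 - 1571/4244 = 596551/165516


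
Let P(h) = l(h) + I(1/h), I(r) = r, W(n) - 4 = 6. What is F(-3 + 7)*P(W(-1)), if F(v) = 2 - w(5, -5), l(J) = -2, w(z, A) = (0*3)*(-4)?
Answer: -19/5 ≈ -3.8000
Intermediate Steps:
w(z, A) = 0 (w(z, A) = 0*(-4) = 0)
W(n) = 10 (W(n) = 4 + 6 = 10)
P(h) = -2 + 1/h
F(v) = 2 (F(v) = 2 - 1*0 = 2 + 0 = 2)
F(-3 + 7)*P(W(-1)) = 2*(-2 + 1/10) = 2*(-2 + ⅒) = 2*(-19/10) = -19/5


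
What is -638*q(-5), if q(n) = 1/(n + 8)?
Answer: -638/3 ≈ -212.67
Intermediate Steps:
q(n) = 1/(8 + n)
-638*q(-5) = -638/(8 - 5) = -638/3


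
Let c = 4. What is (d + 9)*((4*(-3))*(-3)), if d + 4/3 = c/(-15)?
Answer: 1332/5 ≈ 266.40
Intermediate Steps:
d = -8/5 (d = -4/3 + 4/(-15) = -4/3 + 4*(-1/15) = -4/3 - 4/15 = -8/5 ≈ -1.6000)
(d + 9)*((4*(-3))*(-3)) = (-8/5 + 9)*((4*(-3))*(-3)) = 37*(-12*(-3))/5 = (37/5)*36 = 1332/5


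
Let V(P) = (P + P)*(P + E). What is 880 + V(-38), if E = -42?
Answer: 6960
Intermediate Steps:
V(P) = 2*P*(-42 + P) (V(P) = (P + P)*(P - 42) = (2*P)*(-42 + P) = 2*P*(-42 + P))
880 + V(-38) = 880 + 2*(-38)*(-42 - 38) = 880 + 2*(-38)*(-80) = 880 + 6080 = 6960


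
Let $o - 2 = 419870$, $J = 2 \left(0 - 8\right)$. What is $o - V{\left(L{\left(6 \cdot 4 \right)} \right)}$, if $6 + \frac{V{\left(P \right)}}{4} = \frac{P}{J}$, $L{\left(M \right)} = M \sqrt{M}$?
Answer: $419896 + 12 \sqrt{6} \approx 4.1993 \cdot 10^{5}$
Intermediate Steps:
$L{\left(M \right)} = M^{\frac{3}{2}}$
$J = -16$ ($J = 2 \left(-8\right) = -16$)
$o = 419872$ ($o = 2 + 419870 = 419872$)
$V{\left(P \right)} = -24 - \frac{P}{4}$ ($V{\left(P \right)} = -24 + 4 \frac{P}{-16} = -24 + 4 P \left(- \frac{1}{16}\right) = -24 + 4 \left(- \frac{P}{16}\right) = -24 - \frac{P}{4}$)
$o - V{\left(L{\left(6 \cdot 4 \right)} \right)} = 419872 - \left(-24 - \frac{\left(6 \cdot 4\right)^{\frac{3}{2}}}{4}\right) = 419872 - \left(-24 - \frac{24^{\frac{3}{2}}}{4}\right) = 419872 - \left(-24 - \frac{48 \sqrt{6}}{4}\right) = 419872 - \left(-24 - 12 \sqrt{6}\right) = 419872 + \left(24 + 12 \sqrt{6}\right) = 419896 + 12 \sqrt{6}$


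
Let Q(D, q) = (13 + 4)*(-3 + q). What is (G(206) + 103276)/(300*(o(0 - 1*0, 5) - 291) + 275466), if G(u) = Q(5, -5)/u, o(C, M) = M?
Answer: 5318680/9767799 ≈ 0.54451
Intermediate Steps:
Q(D, q) = -51 + 17*q (Q(D, q) = 17*(-3 + q) = -51 + 17*q)
G(u) = -136/u (G(u) = (-51 + 17*(-5))/u = (-51 - 85)/u = -136/u)
(G(206) + 103276)/(300*(o(0 - 1*0, 5) - 291) + 275466) = (-136/206 + 103276)/(300*(5 - 291) + 275466) = (-136*1/206 + 103276)/(300*(-286) + 275466) = (-68/103 + 103276)/(-85800 + 275466) = (10637360/103)/189666 = (10637360/103)*(1/189666) = 5318680/9767799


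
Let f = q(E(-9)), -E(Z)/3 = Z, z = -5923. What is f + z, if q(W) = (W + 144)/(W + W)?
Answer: -35519/6 ≈ -5919.8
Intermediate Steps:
E(Z) = -3*Z
q(W) = (144 + W)/(2*W) (q(W) = (144 + W)/((2*W)) = (144 + W)*(1/(2*W)) = (144 + W)/(2*W))
f = 19/6 (f = (144 - 3*(-9))/(2*((-3*(-9)))) = (1/2)*(144 + 27)/27 = (1/2)*(1/27)*171 = 19/6 ≈ 3.1667)
f + z = 19/6 - 5923 = -35519/6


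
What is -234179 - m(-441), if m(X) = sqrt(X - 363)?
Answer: -234179 - 2*I*sqrt(201) ≈ -2.3418e+5 - 28.355*I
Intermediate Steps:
m(X) = sqrt(-363 + X)
-234179 - m(-441) = -234179 - sqrt(-363 - 441) = -234179 - sqrt(-804) = -234179 - 2*I*sqrt(201)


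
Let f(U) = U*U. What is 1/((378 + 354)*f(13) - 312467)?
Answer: -1/188759 ≈ -5.2978e-6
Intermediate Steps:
f(U) = U²
1/((378 + 354)*f(13) - 312467) = 1/((378 + 354)*13² - 312467) = 1/(732*169 - 312467) = 1/(123708 - 312467) = 1/(-188759) = -1/188759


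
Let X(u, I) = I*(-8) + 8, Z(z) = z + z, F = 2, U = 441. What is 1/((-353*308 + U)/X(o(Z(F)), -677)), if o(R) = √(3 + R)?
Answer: -5424/108283 ≈ -0.050091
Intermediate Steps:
Z(z) = 2*z
X(u, I) = 8 - 8*I (X(u, I) = -8*I + 8 = 8 - 8*I)
1/((-353*308 + U)/X(o(Z(F)), -677)) = 1/((-353*308 + 441)/(8 - 8*(-677))) = 1/((-108724 + 441)/(8 + 5416)) = 1/(-108283/5424) = -5424/108283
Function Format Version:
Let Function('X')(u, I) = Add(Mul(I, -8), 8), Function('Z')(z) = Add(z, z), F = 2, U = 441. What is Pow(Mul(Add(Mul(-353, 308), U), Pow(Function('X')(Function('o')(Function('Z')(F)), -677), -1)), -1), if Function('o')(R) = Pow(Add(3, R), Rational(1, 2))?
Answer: Rational(-5424, 108283) ≈ -0.050091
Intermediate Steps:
Function('Z')(z) = Mul(2, z)
Function('X')(u, I) = Add(8, Mul(-8, I)) (Function('X')(u, I) = Add(Mul(-8, I), 8) = Add(8, Mul(-8, I)))
Pow(Mul(Add(Mul(-353, 308), U), Pow(Function('X')(Function('o')(Function('Z')(F)), -677), -1)), -1) = Pow(Mul(Add(Mul(-353, 308), 441), Pow(Add(8, Mul(-8, -677)), -1)), -1) = Pow(Mul(Add(-108724, 441), Pow(Add(8, 5416), -1)), -1) = Pow(Mul(-108283, Pow(5424, -1)), -1) = Pow(Mul(-108283, Rational(1, 5424)), -1) = Pow(Rational(-108283, 5424), -1) = Rational(-5424, 108283)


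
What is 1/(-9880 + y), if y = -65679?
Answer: -1/75559 ≈ -1.3235e-5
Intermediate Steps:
1/(-9880 + y) = 1/(-9880 - 65679) = 1/(-75559) = -1/75559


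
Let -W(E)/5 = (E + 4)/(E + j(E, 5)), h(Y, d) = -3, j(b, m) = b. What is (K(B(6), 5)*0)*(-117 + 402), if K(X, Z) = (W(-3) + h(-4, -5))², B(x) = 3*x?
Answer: 0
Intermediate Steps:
W(E) = -5*(4 + E)/(2*E) (W(E) = -5*(E + 4)/(E + E) = -5*(4 + E)/(2*E))
K(X, Z) = 169/36 (K(X, Z) = ((-5/2 - 10/(-3)) - 3)² = ((-5/2 - 10*(-⅓)) - 3)² = ((-5/2 + 10/3) - 3)² = (⅚ - 3)² = (-13/6)² = 169/36)
(K(B(6), 5)*0)*(-117 + 402) = ((169/36)*0)*(-117 + 402) = 0*285 = 0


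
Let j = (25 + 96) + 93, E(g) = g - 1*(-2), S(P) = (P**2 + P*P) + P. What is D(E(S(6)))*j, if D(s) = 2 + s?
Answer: 17548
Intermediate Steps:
S(P) = P + 2*P**2 (S(P) = (P**2 + P**2) + P = 2*P**2 + P = P + 2*P**2)
E(g) = 2 + g (E(g) = g + 2 = 2 + g)
j = 214 (j = 121 + 93 = 214)
D(E(S(6)))*j = (2 + (2 + 6*(1 + 2*6)))*214 = (2 + (2 + 6*(1 + 12)))*214 = (2 + (2 + 6*13))*214 = (2 + (2 + 78))*214 = (2 + 80)*214 = 82*214 = 17548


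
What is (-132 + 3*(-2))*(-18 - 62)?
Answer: 11040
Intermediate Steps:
(-132 + 3*(-2))*(-18 - 62) = (-132 - 6)*(-80) = -138*(-80) = 11040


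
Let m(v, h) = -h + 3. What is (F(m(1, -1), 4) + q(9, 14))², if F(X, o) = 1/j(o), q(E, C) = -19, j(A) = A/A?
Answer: 324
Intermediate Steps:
j(A) = 1
m(v, h) = 3 - h
F(X, o) = 1 (F(X, o) = 1/1 = 1)
(F(m(1, -1), 4) + q(9, 14))² = (1 - 19)² = (-18)² = 324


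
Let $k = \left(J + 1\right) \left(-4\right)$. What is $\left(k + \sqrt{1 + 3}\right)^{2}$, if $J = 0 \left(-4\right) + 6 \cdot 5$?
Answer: $14884$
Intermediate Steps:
$J = 30$ ($J = 0 + 30 = 30$)
$k = -124$ ($k = \left(30 + 1\right) \left(-4\right) = 31 \left(-4\right) = -124$)
$\left(k + \sqrt{1 + 3}\right)^{2} = \left(-124 + \sqrt{1 + 3}\right)^{2} = \left(-124 + \sqrt{4}\right)^{2} = \left(-124 + 2\right)^{2} = \left(-122\right)^{2} = 14884$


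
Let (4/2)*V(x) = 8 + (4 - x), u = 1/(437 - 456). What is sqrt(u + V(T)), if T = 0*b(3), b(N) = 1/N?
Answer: sqrt(2147)/19 ≈ 2.4387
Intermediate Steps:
b(N) = 1/N
u = -1/19 (u = 1/(-19) = -1/19 ≈ -0.052632)
T = 0 (T = 0/3 = 0*(1/3) = 0)
V(x) = 6 - x/2 (V(x) = (8 + (4 - x))/2 = (12 - x)/2 = 6 - x/2)
sqrt(u + V(T)) = sqrt(-1/19 + (6 - 1/2*0)) = sqrt(-1/19 + (6 + 0)) = sqrt(-1/19 + 6) = sqrt(113/19) = sqrt(2147)/19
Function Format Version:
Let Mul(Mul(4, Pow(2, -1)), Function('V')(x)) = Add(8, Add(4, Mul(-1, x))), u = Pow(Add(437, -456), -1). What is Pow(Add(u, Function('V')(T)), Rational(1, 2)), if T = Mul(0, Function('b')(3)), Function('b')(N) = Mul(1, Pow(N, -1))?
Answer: Mul(Rational(1, 19), Pow(2147, Rational(1, 2))) ≈ 2.4387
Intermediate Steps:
Function('b')(N) = Pow(N, -1)
u = Rational(-1, 19) (u = Pow(-19, -1) = Rational(-1, 19) ≈ -0.052632)
T = 0 (T = Mul(0, Pow(3, -1)) = Mul(0, Rational(1, 3)) = 0)
Function('V')(x) = Add(6, Mul(Rational(-1, 2), x)) (Function('V')(x) = Mul(Rational(1, 2), Add(8, Add(4, Mul(-1, x)))) = Mul(Rational(1, 2), Add(12, Mul(-1, x))) = Add(6, Mul(Rational(-1, 2), x)))
Pow(Add(u, Function('V')(T)), Rational(1, 2)) = Pow(Add(Rational(-1, 19), Add(6, Mul(Rational(-1, 2), 0))), Rational(1, 2)) = Pow(Add(Rational(-1, 19), Add(6, 0)), Rational(1, 2)) = Pow(Add(Rational(-1, 19), 6), Rational(1, 2)) = Pow(Rational(113, 19), Rational(1, 2)) = Mul(Rational(1, 19), Pow(2147, Rational(1, 2)))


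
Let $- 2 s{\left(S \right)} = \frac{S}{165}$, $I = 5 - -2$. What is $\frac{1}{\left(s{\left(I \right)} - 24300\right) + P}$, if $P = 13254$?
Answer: $- \frac{330}{3645187} \approx -9.053 \cdot 10^{-5}$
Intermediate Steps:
$I = 7$ ($I = 5 + 2 = 7$)
$s{\left(S \right)} = - \frac{S}{330}$ ($s{\left(S \right)} = - \frac{S \frac{1}{165}}{2} = - \frac{\frac{1}{165} S}{2} = - \frac{S}{330}$)
$\frac{1}{\left(s{\left(I \right)} - 24300\right) + P} = \frac{1}{\left(\left(- \frac{1}{330}\right) 7 - 24300\right) + 13254} = \frac{1}{\left(- \frac{7}{330} - 24300\right) + 13254} = \frac{1}{- \frac{8019007}{330} + 13254} = \frac{1}{- \frac{3645187}{330}} = - \frac{330}{3645187}$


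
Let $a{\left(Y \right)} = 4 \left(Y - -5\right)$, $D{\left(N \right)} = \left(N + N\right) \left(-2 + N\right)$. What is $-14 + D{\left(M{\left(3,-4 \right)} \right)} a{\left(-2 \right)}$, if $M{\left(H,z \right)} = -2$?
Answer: $178$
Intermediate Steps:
$D{\left(N \right)} = 2 N \left(-2 + N\right)$
$a{\left(Y \right)} = 20 + 4 Y$ ($a{\left(Y \right)} = 4 \left(Y + 5\right) = 4 \left(5 + Y\right) = 20 + 4 Y$)
$-14 + D{\left(M{\left(3,-4 \right)} \right)} a{\left(-2 \right)} = -14 + 2 \left(-2\right) \left(-2 - 2\right) \left(20 + 4 \left(-2\right)\right) = -14 + 2 \left(-2\right) \left(-4\right) \left(20 - 8\right) = -14 + 16 \cdot 12 = -14 + 192 = 178$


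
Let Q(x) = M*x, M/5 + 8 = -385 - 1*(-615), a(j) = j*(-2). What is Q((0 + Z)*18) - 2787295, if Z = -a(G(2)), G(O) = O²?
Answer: -2627455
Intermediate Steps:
a(j) = -2*j
Z = 8 (Z = -(-2)*2² = -(-2)*4 = -1*(-8) = 8)
M = 1110 (M = -40 + 5*(-385 - 1*(-615)) = -40 + 5*(-385 + 615) = -40 + 5*230 = -40 + 1150 = 1110)
Q(x) = 1110*x
Q((0 + Z)*18) - 2787295 = 1110*((0 + 8)*18) - 2787295 = 1110*(8*18) - 2787295 = 1110*144 - 2787295 = 159840 - 2787295 = -2627455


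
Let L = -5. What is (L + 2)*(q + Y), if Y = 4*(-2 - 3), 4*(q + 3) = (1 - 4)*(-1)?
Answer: 267/4 ≈ 66.750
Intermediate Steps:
q = -9/4 (q = -3 + ((1 - 4)*(-1))/4 = -3 + (-3*(-1))/4 = -3 + (1/4)*3 = -3 + 3/4 = -9/4 ≈ -2.2500)
Y = -20 (Y = 4*(-5) = -20)
(L + 2)*(q + Y) = (-5 + 2)*(-9/4 - 20) = -3*(-89/4) = 267/4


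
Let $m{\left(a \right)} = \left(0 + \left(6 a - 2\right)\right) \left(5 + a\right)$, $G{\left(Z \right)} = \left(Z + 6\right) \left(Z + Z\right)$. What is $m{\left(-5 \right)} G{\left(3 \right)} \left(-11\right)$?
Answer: $0$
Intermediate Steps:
$G{\left(Z \right)} = 2 Z \left(6 + Z\right)$ ($G{\left(Z \right)} = \left(6 + Z\right) 2 Z = 2 Z \left(6 + Z\right)$)
$m{\left(a \right)} = \left(-2 + 6 a\right) \left(5 + a\right)$ ($m{\left(a \right)} = \left(0 + \left(-2 + 6 a\right)\right) \left(5 + a\right) = \left(-2 + 6 a\right) \left(5 + a\right)$)
$m{\left(-5 \right)} G{\left(3 \right)} \left(-11\right) = \left(-10 + 6 \left(-5\right)^{2} + 28 \left(-5\right)\right) 2 \cdot 3 \left(6 + 3\right) \left(-11\right) = \left(-10 + 6 \cdot 25 - 140\right) 2 \cdot 3 \cdot 9 \left(-11\right) = \left(-10 + 150 - 140\right) 54 \left(-11\right) = 0 \cdot 54 \left(-11\right) = 0 \left(-11\right) = 0$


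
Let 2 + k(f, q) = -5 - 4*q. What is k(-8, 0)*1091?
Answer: -7637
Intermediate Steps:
k(f, q) = -7 - 4*q (k(f, q) = -2 + (-5 - 4*q) = -7 - 4*q)
k(-8, 0)*1091 = (-7 - 4*0)*1091 = (-7 + 0)*1091 = -7*1091 = -7637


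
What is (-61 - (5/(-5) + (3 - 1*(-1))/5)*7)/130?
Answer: -149/325 ≈ -0.45846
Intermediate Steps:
(-61 - (5/(-5) + (3 - 1*(-1))/5)*7)/130 = (-61 - (5*(-⅕) + (3 + 1)*(⅕))*7)/130 = (-61 - (-1 + 4*(⅕))*7)/130 = (-61 - (-1 + ⅘)*7)/130 = (-61 - 1*(-⅕)*7)/130 = (-61 + (⅕)*7)/130 = (-61 + 7/5)/130 = (1/130)*(-298/5) = -149/325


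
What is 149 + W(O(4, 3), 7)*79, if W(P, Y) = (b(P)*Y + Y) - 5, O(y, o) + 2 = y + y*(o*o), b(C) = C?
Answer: 21321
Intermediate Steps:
O(y, o) = -2 + y + y*o**2 (O(y, o) = -2 + (y + y*(o*o)) = -2 + (y + y*o**2) = -2 + y + y*o**2)
W(P, Y) = -5 + Y + P*Y (W(P, Y) = (P*Y + Y) - 5 = (Y + P*Y) - 5 = -5 + Y + P*Y)
149 + W(O(4, 3), 7)*79 = 149 + (-5 + 7 + (-2 + 4 + 4*3**2)*7)*79 = 149 + (-5 + 7 + (-2 + 4 + 4*9)*7)*79 = 149 + (-5 + 7 + (-2 + 4 + 36)*7)*79 = 149 + (-5 + 7 + 38*7)*79 = 149 + (-5 + 7 + 266)*79 = 149 + 268*79 = 149 + 21172 = 21321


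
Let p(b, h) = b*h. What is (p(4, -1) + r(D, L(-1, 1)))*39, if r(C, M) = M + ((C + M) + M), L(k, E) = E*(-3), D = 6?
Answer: -273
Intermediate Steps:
L(k, E) = -3*E
r(C, M) = C + 3*M (r(C, M) = M + (C + 2*M) = C + 3*M)
(p(4, -1) + r(D, L(-1, 1)))*39 = (4*(-1) + (6 + 3*(-3*1)))*39 = (-4 + (6 + 3*(-3)))*39 = (-4 + (6 - 9))*39 = (-4 - 3)*39 = -7*39 = -273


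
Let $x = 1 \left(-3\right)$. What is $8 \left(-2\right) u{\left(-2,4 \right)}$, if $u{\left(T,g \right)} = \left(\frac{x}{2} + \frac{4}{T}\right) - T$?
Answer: $24$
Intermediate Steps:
$x = -3$
$u{\left(T,g \right)} = - \frac{3}{2} - T + \frac{4}{T}$ ($u{\left(T,g \right)} = \left(- \frac{3}{2} + \frac{4}{T}\right) - T = - \frac{3}{2} - T + \frac{4}{T}$)
$8 \left(-2\right) u{\left(-2,4 \right)} = 8 \left(-2\right) \left(- \frac{3}{2} - -2 + \frac{4}{-2}\right) = - 16 \left(- \frac{3}{2} + 2 + 4 \left(- \frac{1}{2}\right)\right) = - 16 \left(- \frac{3}{2} + 2 - 2\right) = \left(-16\right) \left(- \frac{3}{2}\right) = 24$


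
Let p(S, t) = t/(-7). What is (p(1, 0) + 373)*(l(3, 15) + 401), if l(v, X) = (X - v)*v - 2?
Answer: 162255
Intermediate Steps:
p(S, t) = -t/7 (p(S, t) = t*(-⅐) = -t/7)
l(v, X) = -2 + v*(X - v) (l(v, X) = v*(X - v) - 2 = -2 + v*(X - v))
(p(1, 0) + 373)*(l(3, 15) + 401) = (-⅐*0 + 373)*((-2 - 1*3² + 15*3) + 401) = (0 + 373)*((-2 - 1*9 + 45) + 401) = 373*((-2 - 9 + 45) + 401) = 373*(34 + 401) = 373*435 = 162255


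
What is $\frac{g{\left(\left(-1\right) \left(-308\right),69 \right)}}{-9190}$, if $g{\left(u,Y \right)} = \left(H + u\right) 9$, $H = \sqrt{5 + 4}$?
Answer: $- \frac{2799}{9190} \approx -0.30457$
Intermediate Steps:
$H = 3$ ($H = \sqrt{9} = 3$)
$g{\left(u,Y \right)} = 27 + 9 u$ ($g{\left(u,Y \right)} = \left(3 + u\right) 9 = 27 + 9 u$)
$\frac{g{\left(\left(-1\right) \left(-308\right),69 \right)}}{-9190} = \frac{27 + 9 \left(\left(-1\right) \left(-308\right)\right)}{-9190} = \left(27 + 9 \cdot 308\right) \left(- \frac{1}{9190}\right) = \left(27 + 2772\right) \left(- \frac{1}{9190}\right) = 2799 \left(- \frac{1}{9190}\right) = - \frac{2799}{9190}$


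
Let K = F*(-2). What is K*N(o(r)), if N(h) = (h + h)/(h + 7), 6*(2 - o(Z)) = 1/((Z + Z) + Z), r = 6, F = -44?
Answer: 37840/971 ≈ 38.970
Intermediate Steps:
o(Z) = 2 - 1/(18*Z) (o(Z) = 2 - 1/(6*((Z + Z) + Z)) = 2 - 1/(6*(2*Z + Z)) = 2 - 1/(3*Z)/6 = 2 - 1/(18*Z))
K = 88 (K = -44*(-2) = 88)
N(h) = 2*h/(7 + h) (N(h) = (2*h)/(7 + h) = 2*h/(7 + h))
K*N(o(r)) = 88*(2*(2 - 1/18/6)/(7 + (2 - 1/18/6))) = 88*(2*(2 - 1/18*⅙)/(7 + (2 - 1/18*⅙))) = 88*(2*(2 - 1/108)/(7 + (2 - 1/108))) = 88*(2*(215/108)/(7 + 215/108)) = 88*(2*(215/108)/(971/108)) = 88*(2*(215/108)*(108/971)) = 88*(430/971) = 37840/971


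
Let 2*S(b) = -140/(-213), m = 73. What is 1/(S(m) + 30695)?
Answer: 213/6538105 ≈ 3.2578e-5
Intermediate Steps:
S(b) = 70/213 (S(b) = (-140/(-213))/2 = (-140*(-1/213))/2 = (½)*(140/213) = 70/213)
1/(S(m) + 30695) = 1/(70/213 + 30695) = 1/(6538105/213) = 213/6538105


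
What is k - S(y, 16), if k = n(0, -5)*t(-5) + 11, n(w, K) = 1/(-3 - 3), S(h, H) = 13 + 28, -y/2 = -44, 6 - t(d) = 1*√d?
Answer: -31 + I*√5/6 ≈ -31.0 + 0.37268*I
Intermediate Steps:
t(d) = 6 - √d
y = 88 (y = -2*(-44) = 88)
S(h, H) = 41
n(w, K) = -⅙ (n(w, K) = 1/(-6) = -⅙)
k = 10 + I*√5/6 (k = -(6 - √(-5))/6 + 11 = -(6 - I*√5)/6 + 11 = (-1 + I*√5/6) + 11 = 10 + I*√5/6 ≈ 10.0 + 0.37268*I)
k - S(y, 16) = (10 + I*√5/6) - 1*41 = (10 + I*√5/6) - 41 = -31 + I*√5/6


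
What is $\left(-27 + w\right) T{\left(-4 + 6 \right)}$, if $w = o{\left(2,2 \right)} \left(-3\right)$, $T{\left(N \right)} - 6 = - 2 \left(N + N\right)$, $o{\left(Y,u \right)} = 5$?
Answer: $84$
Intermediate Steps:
$T{\left(N \right)} = 6 - 4 N$ ($T{\left(N \right)} = 6 - 2 \left(N + N\right) = 6 - 2 \cdot 2 N = 6 - 4 N$)
$w = -15$ ($w = 5 \left(-3\right) = -15$)
$\left(-27 + w\right) T{\left(-4 + 6 \right)} = \left(-27 - 15\right) \left(6 - 4 \left(-4 + 6\right)\right) = - 42 \left(6 - 8\right) = \left(-42\right) \left(-2\right) = 84$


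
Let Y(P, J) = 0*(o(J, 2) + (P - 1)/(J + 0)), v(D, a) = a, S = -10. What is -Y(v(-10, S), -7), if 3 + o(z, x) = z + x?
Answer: 0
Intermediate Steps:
o(z, x) = -3 + x + z (o(z, x) = -3 + (z + x) = -3 + (x + z) = -3 + x + z)
Y(P, J) = 0 (Y(P, J) = 0*((-3 + 2 + J) + (P - 1)/(J + 0)) = 0*((-1 + J) + (-1 + P)/J) = 0*(-1 + J + (-1 + P)/J) = 0)
-Y(v(-10, S), -7) = -1*0 = 0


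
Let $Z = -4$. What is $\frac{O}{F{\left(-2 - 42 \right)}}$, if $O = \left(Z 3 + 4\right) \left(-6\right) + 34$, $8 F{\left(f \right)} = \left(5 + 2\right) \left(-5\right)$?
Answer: $- \frac{656}{35} \approx -18.743$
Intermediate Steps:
$F{\left(f \right)} = - \frac{35}{8}$ ($F{\left(f \right)} = \frac{\left(5 + 2\right) \left(-5\right)}{8} = \frac{7 \left(-5\right)}{8} = \frac{1}{8} \left(-35\right) = - \frac{35}{8}$)
$O = 82$ ($O = \left(\left(-4\right) 3 + 4\right) \left(-6\right) + 34 = \left(-12 + 4\right) \left(-6\right) + 34 = \left(-8\right) \left(-6\right) + 34 = 48 + 34 = 82$)
$\frac{O}{F{\left(-2 - 42 \right)}} = \frac{82}{- \frac{35}{8}} = 82 \left(- \frac{8}{35}\right) = - \frac{656}{35}$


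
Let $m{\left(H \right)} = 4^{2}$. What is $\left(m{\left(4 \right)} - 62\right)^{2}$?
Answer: $2116$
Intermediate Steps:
$m{\left(H \right)} = 16$
$\left(m{\left(4 \right)} - 62\right)^{2} = \left(16 - 62\right)^{2} = \left(-46\right)^{2} = 2116$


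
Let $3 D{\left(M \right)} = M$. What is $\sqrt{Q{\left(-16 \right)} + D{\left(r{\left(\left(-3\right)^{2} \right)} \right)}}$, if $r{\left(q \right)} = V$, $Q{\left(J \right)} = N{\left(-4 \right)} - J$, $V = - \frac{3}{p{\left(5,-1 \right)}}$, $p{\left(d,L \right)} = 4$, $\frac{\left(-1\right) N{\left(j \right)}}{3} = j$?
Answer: $\frac{\sqrt{111}}{2} \approx 5.2678$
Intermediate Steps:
$N{\left(j \right)} = - 3 j$
$V = - \frac{3}{4} \approx -0.75$
$Q{\left(J \right)} = 12 - J$ ($Q{\left(J \right)} = \left(-3\right) \left(-4\right) - J = 12 - J$)
$r{\left(q \right)} = - \frac{3}{4}$
$D{\left(M \right)} = \frac{M}{3}$
$\sqrt{Q{\left(-16 \right)} + D{\left(r{\left(\left(-3\right)^{2} \right)} \right)}} = \sqrt{\left(12 - -16\right) + \frac{1}{3} \left(- \frac{3}{4}\right)} = \sqrt{\left(12 + 16\right) - \frac{1}{4}} = \sqrt{28 - \frac{1}{4}} = \sqrt{\frac{111}{4}} = \frac{\sqrt{111}}{2}$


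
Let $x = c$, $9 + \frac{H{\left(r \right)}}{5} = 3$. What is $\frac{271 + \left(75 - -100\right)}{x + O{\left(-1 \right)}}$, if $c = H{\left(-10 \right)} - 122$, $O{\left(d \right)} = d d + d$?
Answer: $- \frac{223}{76} \approx -2.9342$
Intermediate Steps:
$H{\left(r \right)} = -30$ ($H{\left(r \right)} = -45 + 5 \cdot 3 = -45 + 15 = -30$)
$O{\left(d \right)} = d + d^{2}$ ($O{\left(d \right)} = d^{2} + d = d + d^{2}$)
$c = -152$ ($c = -30 - 122 = -152$)
$x = -152$
$\frac{271 + \left(75 - -100\right)}{x + O{\left(-1 \right)}} = \frac{271 + \left(75 - -100\right)}{-152 - \left(1 - 1\right)} = \frac{271 + \left(75 + 100\right)}{-152 - 0} = \frac{271 + 175}{-152 + 0} = \frac{446}{-152} = 446 \left(- \frac{1}{152}\right) = - \frac{223}{76}$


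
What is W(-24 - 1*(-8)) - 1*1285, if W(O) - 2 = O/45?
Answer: -57751/45 ≈ -1283.4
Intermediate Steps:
W(O) = 2 + O/45
W(-24 - 1*(-8)) - 1*1285 = (2 + (-24 - 1*(-8))/45) - 1*1285 = (2 + (-24 + 8)/45) - 1285 = (2 + (1/45)*(-16)) - 1285 = (2 - 16/45) - 1285 = 74/45 - 1285 = -57751/45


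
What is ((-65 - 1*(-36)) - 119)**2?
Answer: 21904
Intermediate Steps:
((-65 - 1*(-36)) - 119)**2 = ((-65 + 36) - 119)**2 = (-29 - 119)**2 = (-148)**2 = 21904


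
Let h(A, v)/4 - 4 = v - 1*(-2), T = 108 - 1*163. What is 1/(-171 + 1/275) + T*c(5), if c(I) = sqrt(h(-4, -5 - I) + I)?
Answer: -275/47024 - 55*I*sqrt(11) ≈ -0.0058481 - 182.41*I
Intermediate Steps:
T = -55 (T = 108 - 163 = -55)
h(A, v) = 24 + 4*v (h(A, v) = 16 + 4*(v - 1*(-2)) = 16 + 4*(v + 2) = 16 + 4*(2 + v) = 16 + (8 + 4*v) = 24 + 4*v)
c(I) = sqrt(4 - 3*I) (c(I) = sqrt((24 + 4*(-5 - I)) + I) = sqrt((24 + (-20 - 4*I)) + I) = sqrt((4 - 4*I) + I) = sqrt(4 - 3*I))
1/(-171 + 1/275) + T*c(5) = 1/(-171 + 1/275) - 55*sqrt(4 - 3*5) = 1/(-171 + 1/275) - 55*sqrt(4 - 15) = 1/(-47024/275) - 55*I*sqrt(11) = -275/47024 - 55*I*sqrt(11)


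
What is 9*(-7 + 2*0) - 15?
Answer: -78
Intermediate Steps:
9*(-7 + 2*0) - 15 = 9*(-7 + 0) - 15 = 9*(-7) - 15 = -63 - 15 = -78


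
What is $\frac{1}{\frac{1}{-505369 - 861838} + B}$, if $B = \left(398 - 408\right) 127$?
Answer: $- \frac{1367207}{1736352891} \approx -0.0007874$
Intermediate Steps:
$B = -1270$ ($B = \left(-10\right) 127 = -1270$)
$\frac{1}{\frac{1}{-505369 - 861838} + B} = \frac{1}{\frac{1}{-505369 - 861838} - 1270} = \frac{1}{\frac{1}{-1367207} - 1270} = \frac{1}{- \frac{1}{1367207} - 1270} = \frac{1}{- \frac{1736352891}{1367207}} = - \frac{1367207}{1736352891}$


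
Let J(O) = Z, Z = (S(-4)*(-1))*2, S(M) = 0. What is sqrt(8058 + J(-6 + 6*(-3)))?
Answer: sqrt(8058) ≈ 89.766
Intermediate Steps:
Z = 0 (Z = (0*(-1))*2 = 0*2 = 0)
J(O) = 0
sqrt(8058 + J(-6 + 6*(-3))) = sqrt(8058 + 0) = sqrt(8058)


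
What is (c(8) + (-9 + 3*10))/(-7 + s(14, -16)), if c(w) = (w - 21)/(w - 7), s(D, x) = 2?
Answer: -8/5 ≈ -1.6000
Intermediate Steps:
c(w) = (-21 + w)/(-7 + w)
(c(8) + (-9 + 3*10))/(-7 + s(14, -16)) = ((-21 + 8)/(-7 + 8) + (-9 + 3*10))/(-7 + 2) = (-13/1 + (-9 + 30))/(-5) = (1*(-13) + 21)*(-1/5) = (-13 + 21)*(-1/5) = 8*(-1/5) = -8/5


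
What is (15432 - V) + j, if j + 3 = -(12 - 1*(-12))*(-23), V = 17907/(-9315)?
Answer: 49626974/3105 ≈ 15983.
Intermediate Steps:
V = -5969/3105 (V = 17907*(-1/9315) = -5969/3105 ≈ -1.9224)
j = 549 (j = -3 - (12 - 1*(-12))*(-23) = -3 - (12 + 12)*(-23) = -3 - 1*24*(-23) = -3 - 24*(-23) = -3 + 552 = 549)
(15432 - V) + j = (15432 - 1*(-5969/3105)) + 549 = (15432 + 5969/3105) + 549 = 47922329/3105 + 549 = 49626974/3105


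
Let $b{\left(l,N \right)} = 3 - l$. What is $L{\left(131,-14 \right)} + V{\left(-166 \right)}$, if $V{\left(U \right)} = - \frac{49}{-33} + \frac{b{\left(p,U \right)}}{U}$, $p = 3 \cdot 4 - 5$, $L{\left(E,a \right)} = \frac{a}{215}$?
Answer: $\frac{850249}{588885} \approx 1.4438$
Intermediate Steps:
$L{\left(E,a \right)} = \frac{a}{215}$ ($L{\left(E,a \right)} = a \frac{1}{215} = \frac{a}{215}$)
$p = 7$ ($p = 12 - 5 = 7$)
$V{\left(U \right)} = \frac{49}{33} - \frac{4}{U}$ ($V{\left(U \right)} = - \frac{49}{-33} + \frac{3 - 7}{U} = \left(-49\right) \left(- \frac{1}{33}\right) + \frac{3 - 7}{U} = \frac{49}{33} - \frac{4}{U}$)
$L{\left(131,-14 \right)} + V{\left(-166 \right)} = \frac{1}{215} \left(-14\right) + \left(\frac{49}{33} - \frac{4}{-166}\right) = - \frac{14}{215} + \left(\frac{49}{33} - - \frac{2}{83}\right) = - \frac{14}{215} + \left(\frac{49}{33} + \frac{2}{83}\right) = - \frac{14}{215} + \frac{4133}{2739} = \frac{850249}{588885}$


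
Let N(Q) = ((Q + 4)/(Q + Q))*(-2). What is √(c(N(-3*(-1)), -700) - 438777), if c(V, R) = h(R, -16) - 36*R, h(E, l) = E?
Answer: I*√414277 ≈ 643.64*I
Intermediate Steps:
N(Q) = -(4 + Q)/Q (N(Q) = ((4 + Q)/((2*Q)))*(-2) = ((4 + Q)*(1/(2*Q)))*(-2) = ((4 + Q)/(2*Q))*(-2) = -(4 + Q)/Q)
c(V, R) = -35*R (c(V, R) = R - 36*R = -35*R)
√(c(N(-3*(-1)), -700) - 438777) = √(-35*(-700) - 438777) = √(24500 - 438777) = √(-414277) = I*√414277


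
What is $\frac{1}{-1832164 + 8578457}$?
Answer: $\frac{1}{6746293} \approx 1.4823 \cdot 10^{-7}$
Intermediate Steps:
$\frac{1}{-1832164 + 8578457} = \frac{1}{6746293}$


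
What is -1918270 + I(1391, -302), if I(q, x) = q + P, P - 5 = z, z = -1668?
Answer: -1918542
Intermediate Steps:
P = -1663 (P = 5 - 1668 = -1663)
I(q, x) = -1663 + q (I(q, x) = q - 1663 = -1663 + q)
-1918270 + I(1391, -302) = -1918270 + (-1663 + 1391) = -1918270 - 272 = -1918542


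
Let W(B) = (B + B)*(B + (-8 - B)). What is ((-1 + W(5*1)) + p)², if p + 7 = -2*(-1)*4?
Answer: 6400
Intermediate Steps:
W(B) = -16*B (W(B) = (2*B)*(-8) = -16*B)
p = 1 (p = -7 - 2*(-1)*4 = -7 + 2*4 = -7 + 8 = 1)
((-1 + W(5*1)) + p)² = ((-1 - 80) + 1)² = (-81 + 1)² = (-80)² = 6400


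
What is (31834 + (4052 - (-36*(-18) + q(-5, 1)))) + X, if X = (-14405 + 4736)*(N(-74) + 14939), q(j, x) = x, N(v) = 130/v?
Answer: -5342539813/37 ≈ -1.4439e+8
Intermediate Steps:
X = -5343843582/37 (X = (-14405 + 4736)*(130/(-74) + 14939) = -9669*(130*(-1/74) + 14939) = -9669*(-65/37 + 14939) = -9669*552678/37 = -5343843582/37 ≈ -1.4443e+8)
(31834 + (4052 - (-36*(-18) + q(-5, 1)))) + X = (31834 + (4052 - (-36*(-18) + 1))) - 5343843582/37 = (31834 + (4052 - (648 + 1))) - 5343843582/37 = (31834 + (4052 - 1*649)) - 5343843582/37 = (31834 + (4052 - 649)) - 5343843582/37 = (31834 + 3403) - 5343843582/37 = 35237 - 5343843582/37 = -5342539813/37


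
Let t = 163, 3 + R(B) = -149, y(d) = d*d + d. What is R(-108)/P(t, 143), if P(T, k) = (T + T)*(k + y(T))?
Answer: -76/4380625 ≈ -1.7349e-5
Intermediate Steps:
y(d) = d + d² (y(d) = d² + d = d + d²)
R(B) = -152 (R(B) = -3 - 149 = -152)
P(T, k) = 2*T*(k + T*(1 + T)) (P(T, k) = (T + T)*(k + T*(1 + T)) = (2*T)*(k + T*(1 + T)) = 2*T*(k + T*(1 + T)))
R(-108)/P(t, 143) = -152*1/(326*(143 + 163*(1 + 163))) = -152*1/(326*(143 + 163*164)) = -152*1/(326*(143 + 26732)) = -152/(2*163*26875) = -152/8761250 = -152*1/8761250 = -76/4380625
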